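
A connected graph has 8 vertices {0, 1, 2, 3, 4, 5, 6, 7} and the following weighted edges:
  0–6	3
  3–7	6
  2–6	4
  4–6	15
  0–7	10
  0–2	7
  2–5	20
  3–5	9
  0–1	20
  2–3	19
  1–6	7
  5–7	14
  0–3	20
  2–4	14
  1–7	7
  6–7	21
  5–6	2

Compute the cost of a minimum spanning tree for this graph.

43

Kruskal's algorithm — process edges by increasing weight (ties by edge label):
5–6 (2): add — endpoints in different components.
0–6 (3): add — endpoints in different components.
2–6 (4): add — endpoints in different components.
3–7 (6): add — endpoints in different components.
0–2 (7): skip — 0 and 2 already connected.
1–6 (7): add — endpoints in different components.
1–7 (7): add — endpoints in different components.
3–5 (9): skip — 3 and 5 already connected.
0–7 (10): skip — 0 and 7 already connected.
2–4 (14): add — endpoints in different components.
MST edges: 5–6, 0–6, 2–6, 3–7, 1–6, 1–7, 2–4; total weight 2+3+4+6+7+7+14 = 43.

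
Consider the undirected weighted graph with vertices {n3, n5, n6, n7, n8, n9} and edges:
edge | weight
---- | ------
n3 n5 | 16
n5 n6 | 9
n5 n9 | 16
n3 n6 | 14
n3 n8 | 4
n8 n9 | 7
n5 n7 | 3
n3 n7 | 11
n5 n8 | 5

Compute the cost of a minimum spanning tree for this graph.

Prim's algorithm from n7:
Step 1: frontier [n5 n7 3, n3 n7 11] → take n5 n7 (3); add n5.
Step 2: frontier [n5 n8 5, n5 n6 9, n3 n5 16, n5 n9 16, n3 n7 11] → take n5 n8 (5); add n8.
Step 3: frontier [n5 n6 9, n3 n5 16, n5 n9 16, n3 n7 11, n3 n8 4, n8 n9 7] → take n3 n8 (4); add n3.
Step 4: frontier [n3 n6 14, n5 n6 9, n5 n9 16, n8 n9 7] → take n8 n9 (7); add n9.
Step 5: frontier [n3 n6 14, n5 n6 9] → take n5 n6 (9); add n6.
MST edges: n5 n7, n5 n8, n3 n8, n8 n9, n5 n6; total weight 3+5+4+7+9 = 28.

28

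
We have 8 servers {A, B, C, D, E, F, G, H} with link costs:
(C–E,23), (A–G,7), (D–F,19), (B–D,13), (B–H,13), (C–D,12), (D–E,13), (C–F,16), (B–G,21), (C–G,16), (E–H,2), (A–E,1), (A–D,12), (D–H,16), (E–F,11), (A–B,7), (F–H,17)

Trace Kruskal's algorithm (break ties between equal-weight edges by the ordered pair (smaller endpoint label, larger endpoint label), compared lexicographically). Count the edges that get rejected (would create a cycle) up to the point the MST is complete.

0

Kruskal's algorithm — process edges by increasing weight (ties by edge label):
A–E (1): add — endpoints in different components.
E–H (2): add — endpoints in different components.
A–B (7): add — endpoints in different components.
A–G (7): add — endpoints in different components.
E–F (11): add — endpoints in different components.
A–D (12): add — endpoints in different components.
C–D (12): add — endpoints in different components.
Edges rejected before the tree was complete: 0.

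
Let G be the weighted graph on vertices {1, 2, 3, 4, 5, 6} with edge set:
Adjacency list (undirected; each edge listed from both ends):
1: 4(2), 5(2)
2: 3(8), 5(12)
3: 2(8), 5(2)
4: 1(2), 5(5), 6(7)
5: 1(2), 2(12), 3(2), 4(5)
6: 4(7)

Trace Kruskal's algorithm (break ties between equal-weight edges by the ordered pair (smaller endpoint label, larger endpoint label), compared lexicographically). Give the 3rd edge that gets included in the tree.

Kruskal's algorithm — process edges by increasing weight (ties by edge label):
1-4 (2): add. Components now {1,4} {2} {3} {5} {6}
1-5 (2): add. Components now {1,4,5} {2} {3} {6}
3-5 (2): add. Components now {1,3,4,5} {2} {6}
4-5 (5): skip — 4 and 5 already connected.
4-6 (7): add. Components now {1,3,4,5,6} {2}
2-3 (8): add. Components now {1,2,3,4,5,6}
The 3rd edge added is 3-5.

3-5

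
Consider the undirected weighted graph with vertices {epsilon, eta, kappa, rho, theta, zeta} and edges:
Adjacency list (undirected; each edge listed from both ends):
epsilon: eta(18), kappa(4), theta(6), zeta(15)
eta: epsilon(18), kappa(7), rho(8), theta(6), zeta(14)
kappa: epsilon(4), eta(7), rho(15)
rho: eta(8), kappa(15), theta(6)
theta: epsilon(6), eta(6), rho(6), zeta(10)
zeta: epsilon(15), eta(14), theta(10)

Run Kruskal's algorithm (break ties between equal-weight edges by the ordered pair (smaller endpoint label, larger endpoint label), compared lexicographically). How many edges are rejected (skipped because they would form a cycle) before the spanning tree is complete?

Sort edges by weight, then run Kruskal:
epsilon kappa (4): add. Components now {theta} {eta} {epsilon,kappa} {zeta} {rho}
epsilon theta (6): add. Components now {epsilon,kappa,theta} {eta} {zeta} {rho}
eta theta (6): add. Components now {epsilon,eta,kappa,theta} {zeta} {rho}
rho theta (6): add. Components now {epsilon,eta,kappa,rho,theta} {zeta}
eta kappa (7): skip — eta and kappa already connected.
eta rho (8): skip — eta and rho already connected.
theta zeta (10): add. Components now {epsilon,eta,kappa,rho,theta,zeta}
Edges rejected before the tree was complete: 2.

2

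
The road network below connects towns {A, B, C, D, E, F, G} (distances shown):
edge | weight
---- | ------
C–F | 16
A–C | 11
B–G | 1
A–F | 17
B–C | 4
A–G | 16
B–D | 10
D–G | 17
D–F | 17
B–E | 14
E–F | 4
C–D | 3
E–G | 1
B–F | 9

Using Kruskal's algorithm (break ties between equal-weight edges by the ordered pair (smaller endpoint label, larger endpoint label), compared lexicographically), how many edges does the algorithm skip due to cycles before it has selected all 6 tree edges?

2

Kruskal's algorithm — process edges by increasing weight (ties by edge label):
B–G (1): add. Components now {A} {B,G} {C} {D} {E} {F}
E–G (1): add. Components now {A} {B,E,G} {C} {D} {F}
C–D (3): add. Components now {A} {B,E,G} {C,D} {F}
B–C (4): add. Components now {A} {B,C,D,E,G} {F}
E–F (4): add. Components now {A} {B,C,D,E,F,G}
B–F (9): skip — B and F already connected.
B–D (10): skip — B and D already connected.
A–C (11): add. Components now {A,B,C,D,E,F,G}
Edges rejected before the tree was complete: 2.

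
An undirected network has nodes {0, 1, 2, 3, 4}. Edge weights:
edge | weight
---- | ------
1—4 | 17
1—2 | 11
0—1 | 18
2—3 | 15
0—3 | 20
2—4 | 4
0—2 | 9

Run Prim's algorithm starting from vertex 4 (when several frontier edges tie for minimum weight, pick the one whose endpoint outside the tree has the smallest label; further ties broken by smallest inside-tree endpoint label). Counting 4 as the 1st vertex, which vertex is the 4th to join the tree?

1

Grow the tree from 4 using Prim:
Step 1: frontier [2—4 4, 1—4 17] → take 2—4 (4); add 2.
Step 2: frontier [0—2 9, 1—2 11, 2—3 15, 1—4 17] → take 0—2 (9); add 0.
Step 3: frontier [0—1 18, 0—3 20, 1—2 11, 2—3 15, 1—4 17] → take 1—2 (11); add 1.
Step 4: frontier [0—3 20, 2—3 15] → take 2—3 (15); add 3.
Vertex order: 4, 2, 0, 1, 3. The 4th vertex is 1.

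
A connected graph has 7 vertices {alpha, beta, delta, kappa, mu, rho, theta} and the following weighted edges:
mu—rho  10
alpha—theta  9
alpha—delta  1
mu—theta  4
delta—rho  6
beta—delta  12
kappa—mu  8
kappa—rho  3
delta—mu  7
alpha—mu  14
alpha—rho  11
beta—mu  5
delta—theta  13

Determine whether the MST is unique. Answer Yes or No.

Sort edges by weight, then run Kruskal:
alpha—delta (1): add — endpoints in different components.
kappa—rho (3): add — endpoints in different components.
mu—theta (4): add — endpoints in different components.
beta—mu (5): add — endpoints in different components.
delta—rho (6): add — endpoints in different components.
delta—mu (7): add — endpoints in different components.
Every non-tree edge has weight strictly greater than the heaviest edge on the tree path between its endpoints, so the MST is unique.

Yes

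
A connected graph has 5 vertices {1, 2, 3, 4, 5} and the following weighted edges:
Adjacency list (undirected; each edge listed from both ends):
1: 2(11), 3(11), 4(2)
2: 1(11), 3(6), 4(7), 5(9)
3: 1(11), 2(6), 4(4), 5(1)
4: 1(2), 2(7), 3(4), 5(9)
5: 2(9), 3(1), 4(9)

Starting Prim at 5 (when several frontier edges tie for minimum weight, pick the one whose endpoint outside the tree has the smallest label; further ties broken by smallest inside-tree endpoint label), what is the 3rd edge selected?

Prim's algorithm from 5:
Step 1: cheapest edge leaving the tree is 3-5 (1); add 3.
Step 2: cheapest edge leaving the tree is 3-4 (4); add 4.
Step 3: cheapest edge leaving the tree is 1-4 (2); add 1.
Step 4: cheapest edge leaving the tree is 2-3 (6); add 2.
The 3rd edge added is 1-4.

1-4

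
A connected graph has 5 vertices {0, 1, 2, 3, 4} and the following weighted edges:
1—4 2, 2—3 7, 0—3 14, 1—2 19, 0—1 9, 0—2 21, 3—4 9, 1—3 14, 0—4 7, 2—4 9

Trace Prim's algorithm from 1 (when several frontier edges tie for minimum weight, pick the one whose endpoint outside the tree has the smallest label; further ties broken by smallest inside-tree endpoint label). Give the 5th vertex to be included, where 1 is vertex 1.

Grow the tree from 1 using Prim:
Step 1: cheapest edge leaving the tree is 1—4 (2); add 4.
Step 2: cheapest edge leaving the tree is 0—4 (7); add 0.
Step 3: cheapest edge leaving the tree is 2—4 (9); add 2.
Step 4: cheapest edge leaving the tree is 2—3 (7); add 3.
Vertex order: 1, 4, 0, 2, 3. The 5th vertex is 3.

3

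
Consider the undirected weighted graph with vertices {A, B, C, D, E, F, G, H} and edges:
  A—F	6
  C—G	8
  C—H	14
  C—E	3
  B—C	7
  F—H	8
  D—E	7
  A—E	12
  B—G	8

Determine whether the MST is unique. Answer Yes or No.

No

Kruskal: consider edges lightest-first.
C—E (3): add — endpoints in different components.
A—F (6): add — endpoints in different components.
B—C (7): add — endpoints in different components.
D—E (7): add — endpoints in different components.
B—G (8): add — endpoints in different components.
C—G (8): skip — C and G already connected.
F—H (8): add — endpoints in different components.
A—E (12): add — endpoints in different components.
Non-tree edge C—G has weight 8, equal to the heaviest edge on its tree cycle — swapping gives another MST of the same weight. Not unique.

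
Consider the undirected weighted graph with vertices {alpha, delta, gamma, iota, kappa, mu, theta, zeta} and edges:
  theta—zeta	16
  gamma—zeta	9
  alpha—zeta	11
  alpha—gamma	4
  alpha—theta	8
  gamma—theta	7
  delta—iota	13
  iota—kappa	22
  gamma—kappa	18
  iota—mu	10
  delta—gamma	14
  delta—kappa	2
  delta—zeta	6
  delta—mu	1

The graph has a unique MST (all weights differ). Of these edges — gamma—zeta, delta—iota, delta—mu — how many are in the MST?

Kruskal's algorithm — process edges by increasing weight (ties by edge label):
delta—mu (1): add — endpoints in different components.
delta—kappa (2): add — endpoints in different components.
alpha—gamma (4): add — endpoints in different components.
delta—zeta (6): add — endpoints in different components.
gamma—theta (7): add — endpoints in different components.
alpha—theta (8): skip — theta and alpha already connected.
gamma—zeta (9): add — endpoints in different components.
iota—mu (10): add — endpoints in different components.
MST edge set: {delta—mu, delta—kappa, alpha—gamma, delta—zeta, gamma—theta, gamma—zeta, iota—mu}.
Of the listed edges, {gamma—zeta, delta—mu} are in the MST → 2.

2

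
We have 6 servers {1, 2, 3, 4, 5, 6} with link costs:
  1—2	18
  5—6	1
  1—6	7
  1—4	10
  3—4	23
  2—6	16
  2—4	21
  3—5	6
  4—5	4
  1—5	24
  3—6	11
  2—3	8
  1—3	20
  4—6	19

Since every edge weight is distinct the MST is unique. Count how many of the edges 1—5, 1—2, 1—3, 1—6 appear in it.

1

Sort edges by weight, then run Kruskal:
5—6 (1): add — endpoints in different components.
4—5 (4): add — endpoints in different components.
3—5 (6): add — endpoints in different components.
1—6 (7): add — endpoints in different components.
2—3 (8): add — endpoints in different components.
MST edge set: {5—6, 4—5, 3—5, 1—6, 2—3}.
Of the listed edges, {1—6} are in the MST → 1.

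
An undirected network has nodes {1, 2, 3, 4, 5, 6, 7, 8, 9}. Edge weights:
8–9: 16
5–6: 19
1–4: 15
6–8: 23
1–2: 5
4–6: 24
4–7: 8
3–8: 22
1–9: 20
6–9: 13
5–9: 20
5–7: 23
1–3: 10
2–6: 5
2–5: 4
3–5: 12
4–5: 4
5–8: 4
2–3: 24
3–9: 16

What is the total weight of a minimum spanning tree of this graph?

Kruskal's algorithm — process edges by increasing weight (ties by edge label):
2–5 (4): add — endpoints in different components.
4–5 (4): add — endpoints in different components.
5–8 (4): add — endpoints in different components.
1–2 (5): add — endpoints in different components.
2–6 (5): add — endpoints in different components.
4–7 (8): add — endpoints in different components.
1–3 (10): add — endpoints in different components.
3–5 (12): skip — 3 and 5 already connected.
6–9 (13): add — endpoints in different components.
MST edges: 2–5, 4–5, 5–8, 1–2, 2–6, 4–7, 1–3, 6–9; total weight 4+4+4+5+5+8+10+13 = 53.

53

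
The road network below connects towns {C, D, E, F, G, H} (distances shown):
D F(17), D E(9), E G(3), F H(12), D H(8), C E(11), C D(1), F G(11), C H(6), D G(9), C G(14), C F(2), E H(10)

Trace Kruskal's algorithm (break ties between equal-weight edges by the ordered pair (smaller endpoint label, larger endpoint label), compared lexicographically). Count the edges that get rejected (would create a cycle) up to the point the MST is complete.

1

Kruskal's algorithm — process edges by increasing weight (ties by edge label):
C D (1): add — endpoints in different components.
C F (2): add — endpoints in different components.
E G (3): add — endpoints in different components.
C H (6): add — endpoints in different components.
D H (8): skip — D and H already connected.
D E (9): add — endpoints in different components.
Edges rejected before the tree was complete: 1.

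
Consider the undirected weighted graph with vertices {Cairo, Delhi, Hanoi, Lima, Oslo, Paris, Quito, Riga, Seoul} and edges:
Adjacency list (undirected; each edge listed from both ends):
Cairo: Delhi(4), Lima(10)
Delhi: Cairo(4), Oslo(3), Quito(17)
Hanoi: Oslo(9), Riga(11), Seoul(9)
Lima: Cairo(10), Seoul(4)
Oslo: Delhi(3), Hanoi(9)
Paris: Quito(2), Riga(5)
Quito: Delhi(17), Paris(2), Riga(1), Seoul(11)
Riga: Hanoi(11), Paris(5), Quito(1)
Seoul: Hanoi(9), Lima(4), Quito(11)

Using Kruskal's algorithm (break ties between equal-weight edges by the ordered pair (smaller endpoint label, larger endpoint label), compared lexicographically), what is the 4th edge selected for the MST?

Kruskal's algorithm — process edges by increasing weight (ties by edge label):
Quito-Riga (1): add — endpoints in different components.
Paris-Quito (2): add — endpoints in different components.
Delhi-Oslo (3): add — endpoints in different components.
Cairo-Delhi (4): add — endpoints in different components.
Lima-Seoul (4): add — endpoints in different components.
Paris-Riga (5): skip — Paris and Riga already connected.
Hanoi-Oslo (9): add — endpoints in different components.
Hanoi-Seoul (9): add — endpoints in different components.
Cairo-Lima (10): skip — Lima and Cairo already connected.
Hanoi-Riga (11): add — endpoints in different components.
The 4th edge added is Cairo-Delhi.

Cairo-Delhi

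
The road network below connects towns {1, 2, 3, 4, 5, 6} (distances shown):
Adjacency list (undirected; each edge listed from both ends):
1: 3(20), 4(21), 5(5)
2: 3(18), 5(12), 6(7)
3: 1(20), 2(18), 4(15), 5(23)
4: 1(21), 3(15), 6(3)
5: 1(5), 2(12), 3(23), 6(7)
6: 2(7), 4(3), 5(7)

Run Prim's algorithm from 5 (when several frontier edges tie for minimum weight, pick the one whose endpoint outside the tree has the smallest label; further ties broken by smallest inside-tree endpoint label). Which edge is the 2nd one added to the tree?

5-6

Prim, starting at 5.
Step 1: frontier [1–5 5, 5–6 7, 2–5 12, 3–5 23] → take 1–5 (5); add 1.
Step 2: frontier [1–3 20, 1–4 21, 5–6 7, 2–5 12, 3–5 23] → take 5–6 (7); add 6.
Step 3: frontier [1–3 20, 1–4 21, 2–5 12, 3–5 23, 4–6 3, 2–6 7] → take 4–6 (3); add 4.
Step 4: frontier [1–3 20, 3–4 15, 2–5 12, 3–5 23, 2–6 7] → take 2–6 (7); add 2.
Step 5: frontier [1–3 20, 2–3 18, 3–4 15, 3–5 23] → take 3–4 (15); add 3.
The 2nd edge added is 5–6.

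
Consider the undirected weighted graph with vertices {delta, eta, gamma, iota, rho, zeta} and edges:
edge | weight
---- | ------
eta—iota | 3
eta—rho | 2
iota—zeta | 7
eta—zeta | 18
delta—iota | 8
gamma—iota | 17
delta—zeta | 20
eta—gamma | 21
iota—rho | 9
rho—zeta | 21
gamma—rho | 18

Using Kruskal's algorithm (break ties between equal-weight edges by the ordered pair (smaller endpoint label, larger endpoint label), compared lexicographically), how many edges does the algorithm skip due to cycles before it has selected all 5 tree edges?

Kruskal: consider edges lightest-first.
eta—rho (2): add. Components now {iota} {eta,rho} {delta} {gamma} {zeta}
eta—iota (3): add. Components now {eta,iota,rho} {delta} {gamma} {zeta}
iota—zeta (7): add. Components now {eta,iota,rho,zeta} {delta} {gamma}
delta—iota (8): add. Components now {delta,eta,iota,rho,zeta} {gamma}
iota—rho (9): skip — iota and rho already connected.
gamma—iota (17): add. Components now {delta,eta,gamma,iota,rho,zeta}
Edges rejected before the tree was complete: 1.

1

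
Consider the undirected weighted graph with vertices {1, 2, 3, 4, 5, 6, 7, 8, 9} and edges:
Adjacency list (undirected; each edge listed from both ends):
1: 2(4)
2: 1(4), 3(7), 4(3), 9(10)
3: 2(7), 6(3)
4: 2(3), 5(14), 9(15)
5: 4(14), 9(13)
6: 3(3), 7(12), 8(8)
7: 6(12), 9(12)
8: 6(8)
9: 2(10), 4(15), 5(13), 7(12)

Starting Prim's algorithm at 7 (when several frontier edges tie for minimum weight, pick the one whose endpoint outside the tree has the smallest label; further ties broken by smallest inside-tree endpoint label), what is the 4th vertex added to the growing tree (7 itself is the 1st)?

Grow the tree from 7 using Prim:
Step 1: cheapest edge leaving the tree is 6-7 (12); add 6.
Step 2: cheapest edge leaving the tree is 3-6 (3); add 3.
Step 3: cheapest edge leaving the tree is 2-3 (7); add 2.
Step 4: cheapest edge leaving the tree is 2-4 (3); add 4.
Step 5: cheapest edge leaving the tree is 1-2 (4); add 1.
Step 6: cheapest edge leaving the tree is 6-8 (8); add 8.
Step 7: cheapest edge leaving the tree is 2-9 (10); add 9.
Step 8: cheapest edge leaving the tree is 5-9 (13); add 5.
Vertex order: 7, 6, 3, 2, 4, 1, 8, 9, 5. The 4th vertex is 2.

2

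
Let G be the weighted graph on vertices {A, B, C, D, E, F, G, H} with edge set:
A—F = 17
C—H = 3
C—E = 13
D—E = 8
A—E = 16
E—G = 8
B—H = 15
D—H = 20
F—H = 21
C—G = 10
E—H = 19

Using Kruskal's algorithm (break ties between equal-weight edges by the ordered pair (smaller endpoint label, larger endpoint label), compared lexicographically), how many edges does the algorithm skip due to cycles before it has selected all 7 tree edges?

Sort edges by weight, then run Kruskal:
C—H (3): add — endpoints in different components.
D—E (8): add — endpoints in different components.
E—G (8): add — endpoints in different components.
C—G (10): add — endpoints in different components.
C—E (13): skip — C and E already connected.
B—H (15): add — endpoints in different components.
A—E (16): add — endpoints in different components.
A—F (17): add — endpoints in different components.
Edges rejected before the tree was complete: 1.

1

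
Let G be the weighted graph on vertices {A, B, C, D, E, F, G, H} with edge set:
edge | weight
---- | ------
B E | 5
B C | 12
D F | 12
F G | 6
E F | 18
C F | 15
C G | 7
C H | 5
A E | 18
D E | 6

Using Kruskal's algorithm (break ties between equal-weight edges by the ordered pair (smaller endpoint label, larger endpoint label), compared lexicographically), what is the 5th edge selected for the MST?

C-G

Kruskal's algorithm — process edges by increasing weight (ties by edge label):
B E (5): add — endpoints in different components.
C H (5): add — endpoints in different components.
D E (6): add — endpoints in different components.
F G (6): add — endpoints in different components.
C G (7): add — endpoints in different components.
B C (12): add — endpoints in different components.
D F (12): skip — D and F already connected.
C F (15): skip — C and F already connected.
A E (18): add — endpoints in different components.
The 5th edge added is C G.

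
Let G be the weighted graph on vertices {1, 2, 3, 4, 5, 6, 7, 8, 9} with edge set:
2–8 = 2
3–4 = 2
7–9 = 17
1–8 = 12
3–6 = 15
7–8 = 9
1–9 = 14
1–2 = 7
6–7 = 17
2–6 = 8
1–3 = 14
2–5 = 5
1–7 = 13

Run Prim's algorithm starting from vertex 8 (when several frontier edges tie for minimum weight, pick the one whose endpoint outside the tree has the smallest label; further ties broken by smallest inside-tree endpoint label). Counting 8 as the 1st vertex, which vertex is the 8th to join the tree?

Grow the tree from 8 using Prim:
Step 1: frontier [2–8 2, 7–8 9, 1–8 12] → take 2–8 (2); add 2.
Step 2: frontier [2–5 5, 1–2 7, 2–6 8, 7–8 9, 1–8 12] → take 2–5 (5); add 5.
Step 3: frontier [1–2 7, 2–6 8, 7–8 9, 1–8 12] → take 1–2 (7); add 1.
Step 4: frontier [1–7 13, 1–3 14, 1–9 14, 2–6 8, 7–8 9] → take 2–6 (8); add 6.
Step 5: frontier [1–7 13, 1–3 14, 1–9 14, 3–6 15, 6–7 17, 7–8 9] → take 7–8 (9); add 7.
Step 6: frontier [1–3 14, 1–9 14, 3–6 15, 7–9 17] → take 1–3 (14); add 3.
Step 7: frontier [1–9 14, 3–4 2, 7–9 17] → take 3–4 (2); add 4.
Step 8: frontier [1–9 14, 7–9 17] → take 1–9 (14); add 9.
Vertex order: 8, 2, 5, 1, 6, 7, 3, 4, 9. The 8th vertex is 4.

4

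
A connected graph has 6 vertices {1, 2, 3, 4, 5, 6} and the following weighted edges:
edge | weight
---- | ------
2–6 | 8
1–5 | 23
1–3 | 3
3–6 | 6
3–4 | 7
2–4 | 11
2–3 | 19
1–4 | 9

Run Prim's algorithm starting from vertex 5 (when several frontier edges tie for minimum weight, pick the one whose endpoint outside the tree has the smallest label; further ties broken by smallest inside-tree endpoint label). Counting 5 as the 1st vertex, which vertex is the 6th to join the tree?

Prim, starting at 5.
Step 1: frontier [1–5 23] → take 1–5 (23); add 1.
Step 2: frontier [1–3 3, 1–4 9] → take 1–3 (3); add 3.
Step 3: frontier [1–4 9, 3–6 6, 3–4 7, 2–3 19] → take 3–6 (6); add 6.
Step 4: frontier [1–4 9, 3–4 7, 2–3 19, 2–6 8] → take 3–4 (7); add 4.
Step 5: frontier [2–3 19, 2–4 11, 2–6 8] → take 2–6 (8); add 2.
Vertex order: 5, 1, 3, 6, 4, 2. The 6th vertex is 2.

2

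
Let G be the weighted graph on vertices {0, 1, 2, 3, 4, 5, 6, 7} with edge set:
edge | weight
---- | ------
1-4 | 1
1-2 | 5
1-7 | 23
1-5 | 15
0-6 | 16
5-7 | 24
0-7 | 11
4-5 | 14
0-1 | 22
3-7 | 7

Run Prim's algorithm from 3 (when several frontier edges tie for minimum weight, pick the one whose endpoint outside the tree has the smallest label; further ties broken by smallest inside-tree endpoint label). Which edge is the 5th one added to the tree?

1-4

Prim, starting at 3.
Step 1: frontier [3-7 7] → take 3-7 (7); add 7.
Step 2: frontier [0-7 11, 1-7 23, 5-7 24] → take 0-7 (11); add 0.
Step 3: frontier [0-6 16, 0-1 22, 1-7 23, 5-7 24] → take 0-6 (16); add 6.
Step 4: frontier [0-1 22, 1-7 23, 5-7 24] → take 0-1 (22); add 1.
Step 5: frontier [1-4 1, 1-2 5, 1-5 15, 5-7 24] → take 1-4 (1); add 4.
Step 6: frontier [1-2 5, 1-5 15, 4-5 14, 5-7 24] → take 1-2 (5); add 2.
Step 7: frontier [1-5 15, 4-5 14, 5-7 24] → take 4-5 (14); add 5.
The 5th edge added is 1-4.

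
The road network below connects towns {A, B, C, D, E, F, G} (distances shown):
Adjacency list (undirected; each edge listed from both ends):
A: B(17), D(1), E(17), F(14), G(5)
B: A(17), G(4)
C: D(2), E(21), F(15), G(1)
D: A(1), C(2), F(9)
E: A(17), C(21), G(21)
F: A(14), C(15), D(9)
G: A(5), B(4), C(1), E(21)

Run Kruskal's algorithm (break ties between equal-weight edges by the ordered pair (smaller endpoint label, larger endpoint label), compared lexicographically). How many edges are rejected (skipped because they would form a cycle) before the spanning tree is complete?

4

Kruskal's algorithm — process edges by increasing weight (ties by edge label):
A D (1): add. Components now {A,D} {B} {C} {E} {F} {G}
C G (1): add. Components now {A,D} {B} {C,G} {E} {F}
C D (2): add. Components now {A,C,D,G} {B} {E} {F}
B G (4): add. Components now {A,B,C,D,G} {E} {F}
A G (5): skip — A and G already connected.
D F (9): add. Components now {A,B,C,D,F,G} {E}
A F (14): skip — A and F already connected.
C F (15): skip — C and F already connected.
A B (17): skip — A and B already connected.
A E (17): add. Components now {A,B,C,D,E,F,G}
Edges rejected before the tree was complete: 4.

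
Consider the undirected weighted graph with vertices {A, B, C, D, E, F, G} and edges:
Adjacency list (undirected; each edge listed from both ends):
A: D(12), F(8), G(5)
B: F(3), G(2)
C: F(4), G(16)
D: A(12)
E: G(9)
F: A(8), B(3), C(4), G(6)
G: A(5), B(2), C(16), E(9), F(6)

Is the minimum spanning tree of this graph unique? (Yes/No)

Yes

Kruskal: consider edges lightest-first.
B G (2): add. Components now {A} {B,G} {C} {D} {E} {F}
B F (3): add. Components now {A} {B,F,G} {C} {D} {E}
C F (4): add. Components now {A} {B,C,F,G} {D} {E}
A G (5): add. Components now {A,B,C,F,G} {D} {E}
F G (6): skip — F and G already connected.
A F (8): skip — A and F already connected.
E G (9): add. Components now {A,B,C,E,F,G} {D}
A D (12): add. Components now {A,B,C,D,E,F,G}
Every non-tree edge has weight strictly greater than the heaviest edge on the tree path between its endpoints, so the MST is unique.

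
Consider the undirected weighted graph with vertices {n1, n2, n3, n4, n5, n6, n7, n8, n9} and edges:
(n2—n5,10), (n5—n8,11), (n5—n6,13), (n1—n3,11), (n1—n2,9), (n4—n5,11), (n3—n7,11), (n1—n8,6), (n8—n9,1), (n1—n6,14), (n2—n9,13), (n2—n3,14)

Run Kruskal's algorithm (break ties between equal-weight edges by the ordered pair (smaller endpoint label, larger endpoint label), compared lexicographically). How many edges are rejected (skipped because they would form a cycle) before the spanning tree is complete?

Kruskal: consider edges lightest-first.
n8—n9 (1): add — endpoints in different components.
n1—n8 (6): add — endpoints in different components.
n1—n2 (9): add — endpoints in different components.
n2—n5 (10): add — endpoints in different components.
n1—n3 (11): add — endpoints in different components.
n3—n7 (11): add — endpoints in different components.
n4—n5 (11): add — endpoints in different components.
n5—n8 (11): skip — n8 and n5 already connected.
n2—n9 (13): skip — n2 and n9 already connected.
n5—n6 (13): add — endpoints in different components.
Edges rejected before the tree was complete: 2.

2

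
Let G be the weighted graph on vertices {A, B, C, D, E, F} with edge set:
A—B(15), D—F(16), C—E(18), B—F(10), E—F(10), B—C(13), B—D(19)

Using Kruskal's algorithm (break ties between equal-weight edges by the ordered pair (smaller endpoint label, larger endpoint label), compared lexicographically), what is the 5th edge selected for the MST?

Sort edges by weight, then run Kruskal:
B—F (10): add — endpoints in different components.
E—F (10): add — endpoints in different components.
B—C (13): add — endpoints in different components.
A—B (15): add — endpoints in different components.
D—F (16): add — endpoints in different components.
The 5th edge added is D—F.

D-F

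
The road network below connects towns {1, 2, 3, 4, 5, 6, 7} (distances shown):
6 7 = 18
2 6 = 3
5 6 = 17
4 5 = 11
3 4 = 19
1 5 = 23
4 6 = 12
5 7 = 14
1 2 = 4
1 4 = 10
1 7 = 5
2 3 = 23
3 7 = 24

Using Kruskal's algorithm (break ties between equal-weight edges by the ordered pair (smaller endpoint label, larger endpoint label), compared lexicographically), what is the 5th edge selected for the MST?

4-5

Sort edges by weight, then run Kruskal:
2 6 (3): add. Components now {1} {2,6} {3} {4} {5} {7}
1 2 (4): add. Components now {1,2,6} {3} {4} {5} {7}
1 7 (5): add. Components now {1,2,6,7} {3} {4} {5}
1 4 (10): add. Components now {1,2,4,6,7} {3} {5}
4 5 (11): add. Components now {1,2,4,5,6,7} {3}
4 6 (12): skip — 4 and 6 already connected.
5 7 (14): skip — 5 and 7 already connected.
5 6 (17): skip — 5 and 6 already connected.
6 7 (18): skip — 6 and 7 already connected.
3 4 (19): add. Components now {1,2,3,4,5,6,7}
The 5th edge added is 4 5.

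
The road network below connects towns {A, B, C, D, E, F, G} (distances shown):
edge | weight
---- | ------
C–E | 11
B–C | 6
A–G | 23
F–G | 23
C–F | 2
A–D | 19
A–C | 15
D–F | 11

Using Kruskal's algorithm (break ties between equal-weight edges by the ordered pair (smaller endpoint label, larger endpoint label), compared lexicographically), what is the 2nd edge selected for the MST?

Kruskal: consider edges lightest-first.
C–F (2): add. Components now {A} {B} {C,F} {D} {E} {G}
B–C (6): add. Components now {A} {B,C,F} {D} {E} {G}
C–E (11): add. Components now {A} {B,C,E,F} {D} {G}
D–F (11): add. Components now {A} {B,C,D,E,F} {G}
A–C (15): add. Components now {A,B,C,D,E,F} {G}
A–D (19): skip — A and D already connected.
A–G (23): add. Components now {A,B,C,D,E,F,G}
The 2nd edge added is B–C.

B-C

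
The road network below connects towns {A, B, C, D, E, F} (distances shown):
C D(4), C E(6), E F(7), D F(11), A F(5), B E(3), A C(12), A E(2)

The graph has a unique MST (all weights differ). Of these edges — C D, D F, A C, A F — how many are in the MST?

Kruskal's algorithm — process edges by increasing weight (ties by edge label):
A E (2): add — endpoints in different components.
B E (3): add — endpoints in different components.
C D (4): add — endpoints in different components.
A F (5): add — endpoints in different components.
C E (6): add — endpoints in different components.
MST edge set: {A E, B E, C D, A F, C E}.
Of the listed edges, {C D, A F} are in the MST → 2.

2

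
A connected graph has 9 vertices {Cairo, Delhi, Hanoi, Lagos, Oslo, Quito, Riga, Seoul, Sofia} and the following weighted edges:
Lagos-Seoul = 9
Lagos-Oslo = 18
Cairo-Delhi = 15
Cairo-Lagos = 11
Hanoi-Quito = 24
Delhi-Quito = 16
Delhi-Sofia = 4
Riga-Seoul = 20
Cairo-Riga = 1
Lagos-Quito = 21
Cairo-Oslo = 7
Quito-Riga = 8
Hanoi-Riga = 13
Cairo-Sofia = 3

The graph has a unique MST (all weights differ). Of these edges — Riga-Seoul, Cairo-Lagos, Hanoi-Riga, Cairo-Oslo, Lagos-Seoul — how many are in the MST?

Kruskal: consider edges lightest-first.
Cairo-Riga (1): add — endpoints in different components.
Cairo-Sofia (3): add — endpoints in different components.
Delhi-Sofia (4): add — endpoints in different components.
Cairo-Oslo (7): add — endpoints in different components.
Quito-Riga (8): add — endpoints in different components.
Lagos-Seoul (9): add — endpoints in different components.
Cairo-Lagos (11): add — endpoints in different components.
Hanoi-Riga (13): add — endpoints in different components.
MST edge set: {Cairo-Riga, Cairo-Sofia, Delhi-Sofia, Cairo-Oslo, Quito-Riga, Lagos-Seoul, Cairo-Lagos, Hanoi-Riga}.
Of the listed edges, {Cairo-Lagos, Hanoi-Riga, Cairo-Oslo, Lagos-Seoul} are in the MST → 4.

4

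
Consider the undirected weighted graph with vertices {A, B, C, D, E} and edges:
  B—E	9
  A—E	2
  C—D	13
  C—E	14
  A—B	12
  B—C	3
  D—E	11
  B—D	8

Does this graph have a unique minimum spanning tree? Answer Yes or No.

Kruskal's algorithm — process edges by increasing weight (ties by edge label):
A—E (2): add — endpoints in different components.
B—C (3): add — endpoints in different components.
B—D (8): add — endpoints in different components.
B—E (9): add — endpoints in different components.
Every non-tree edge has weight strictly greater than the heaviest edge on the tree path between its endpoints, so the MST is unique.

Yes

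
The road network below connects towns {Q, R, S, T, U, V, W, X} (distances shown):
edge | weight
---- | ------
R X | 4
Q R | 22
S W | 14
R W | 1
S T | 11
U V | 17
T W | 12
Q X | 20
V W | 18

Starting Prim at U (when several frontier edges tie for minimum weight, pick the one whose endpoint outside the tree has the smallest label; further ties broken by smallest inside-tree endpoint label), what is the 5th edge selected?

T-W

Prim's algorithm from U:
Step 1: cheapest edge leaving the tree is U V (17); add V.
Step 2: cheapest edge leaving the tree is V W (18); add W.
Step 3: cheapest edge leaving the tree is R W (1); add R.
Step 4: cheapest edge leaving the tree is R X (4); add X.
Step 5: cheapest edge leaving the tree is T W (12); add T.
Step 6: cheapest edge leaving the tree is S T (11); add S.
Step 7: cheapest edge leaving the tree is Q X (20); add Q.
The 5th edge added is T W.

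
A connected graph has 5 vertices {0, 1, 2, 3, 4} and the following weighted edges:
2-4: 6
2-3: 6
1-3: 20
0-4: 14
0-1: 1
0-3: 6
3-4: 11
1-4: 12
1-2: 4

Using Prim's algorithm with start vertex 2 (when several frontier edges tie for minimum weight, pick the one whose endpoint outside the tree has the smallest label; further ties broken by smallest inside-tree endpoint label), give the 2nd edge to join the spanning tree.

Grow the tree from 2 using Prim:
Step 1: cheapest edge leaving the tree is 1-2 (4); add 1.
Step 2: cheapest edge leaving the tree is 0-1 (1); add 0.
Step 3: cheapest edge leaving the tree is 0-3 (6); add 3.
Step 4: cheapest edge leaving the tree is 2-4 (6); add 4.
The 2nd edge added is 0-1.

0-1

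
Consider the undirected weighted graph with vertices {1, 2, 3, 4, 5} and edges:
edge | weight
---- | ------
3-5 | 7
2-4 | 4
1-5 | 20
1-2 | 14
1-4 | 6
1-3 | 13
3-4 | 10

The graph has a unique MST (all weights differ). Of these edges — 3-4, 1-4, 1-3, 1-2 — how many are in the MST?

2

Sort edges by weight, then run Kruskal:
2-4 (4): add — endpoints in different components.
1-4 (6): add — endpoints in different components.
3-5 (7): add — endpoints in different components.
3-4 (10): add — endpoints in different components.
MST edge set: {2-4, 1-4, 3-5, 3-4}.
Of the listed edges, {3-4, 1-4} are in the MST → 2.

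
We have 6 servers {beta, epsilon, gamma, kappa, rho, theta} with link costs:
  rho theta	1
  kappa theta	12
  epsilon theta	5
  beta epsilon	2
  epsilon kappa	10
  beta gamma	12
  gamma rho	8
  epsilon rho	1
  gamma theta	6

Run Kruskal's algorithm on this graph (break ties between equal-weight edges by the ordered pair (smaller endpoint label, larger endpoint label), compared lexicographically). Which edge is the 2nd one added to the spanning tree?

Kruskal: consider edges lightest-first.
epsilon rho (1): add — endpoints in different components.
rho theta (1): add — endpoints in different components.
beta epsilon (2): add — endpoints in different components.
epsilon theta (5): skip — theta and epsilon already connected.
gamma theta (6): add — endpoints in different components.
gamma rho (8): skip — rho and gamma already connected.
epsilon kappa (10): add — endpoints in different components.
The 2nd edge added is rho theta.

rho-theta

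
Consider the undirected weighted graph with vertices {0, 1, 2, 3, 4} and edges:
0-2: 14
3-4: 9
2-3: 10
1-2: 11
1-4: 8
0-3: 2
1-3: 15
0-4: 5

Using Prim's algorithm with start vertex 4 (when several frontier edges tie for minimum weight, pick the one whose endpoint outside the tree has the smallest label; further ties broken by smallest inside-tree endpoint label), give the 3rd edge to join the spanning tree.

Prim, starting at 4.
Step 1: cheapest edge leaving the tree is 0-4 (5); add 0.
Step 2: cheapest edge leaving the tree is 0-3 (2); add 3.
Step 3: cheapest edge leaving the tree is 1-4 (8); add 1.
Step 4: cheapest edge leaving the tree is 2-3 (10); add 2.
The 3rd edge added is 1-4.

1-4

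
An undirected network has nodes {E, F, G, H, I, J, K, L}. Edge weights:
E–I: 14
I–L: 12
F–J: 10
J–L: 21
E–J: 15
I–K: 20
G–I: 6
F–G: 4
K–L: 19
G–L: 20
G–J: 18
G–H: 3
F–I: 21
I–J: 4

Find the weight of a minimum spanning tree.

62

Grow the tree from H using Prim:
Step 1: frontier [G–H 3] → take G–H (3); add G.
Step 2: frontier [F–G 4, G–I 6, G–J 18, G–L 20] → take F–G (4); add F.
Step 3: frontier [F–J 10, F–I 21, G–I 6, G–J 18, G–L 20] → take G–I (6); add I.
Step 4: frontier [F–J 10, G–J 18, G–L 20, I–J 4, I–L 12, E–I 14, I–K 20] → take I–J (4); add J.
Step 5: frontier [G–L 20, I–L 12, E–I 14, I–K 20, E–J 15, J–L 21] → take I–L (12); add L.
Step 6: frontier [E–I 14, I–K 20, E–J 15, K–L 19] → take E–I (14); add E.
Step 7: frontier [I–K 20, K–L 19] → take K–L (19); add K.
MST edges: G–H, F–G, G–I, I–J, I–L, E–I, K–L; total weight 3+4+6+4+12+14+19 = 62.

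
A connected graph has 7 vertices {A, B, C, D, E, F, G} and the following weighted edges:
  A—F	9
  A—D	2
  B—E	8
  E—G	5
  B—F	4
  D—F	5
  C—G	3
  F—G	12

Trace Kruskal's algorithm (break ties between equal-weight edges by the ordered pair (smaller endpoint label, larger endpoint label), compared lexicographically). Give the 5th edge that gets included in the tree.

Kruskal: consider edges lightest-first.
A—D (2): add. Components now {A,D} {B} {C} {E} {F} {G}
C—G (3): add. Components now {A,D} {B} {C,G} {E} {F}
B—F (4): add. Components now {A,D} {B,F} {C,G} {E}
D—F (5): add. Components now {A,B,D,F} {C,G} {E}
E—G (5): add. Components now {A,B,D,F} {C,E,G}
B—E (8): add. Components now {A,B,C,D,E,F,G}
The 5th edge added is E—G.

E-G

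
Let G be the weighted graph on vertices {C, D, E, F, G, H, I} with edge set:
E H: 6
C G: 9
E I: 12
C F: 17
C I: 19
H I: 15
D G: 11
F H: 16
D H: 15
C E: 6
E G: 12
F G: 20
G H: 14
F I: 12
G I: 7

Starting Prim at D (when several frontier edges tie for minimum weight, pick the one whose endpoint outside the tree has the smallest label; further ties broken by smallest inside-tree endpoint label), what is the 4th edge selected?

Grow the tree from D using Prim:
Step 1: cheapest edge leaving the tree is D G (11); add G.
Step 2: cheapest edge leaving the tree is G I (7); add I.
Step 3: cheapest edge leaving the tree is C G (9); add C.
Step 4: cheapest edge leaving the tree is C E (6); add E.
Step 5: cheapest edge leaving the tree is E H (6); add H.
Step 6: cheapest edge leaving the tree is F I (12); add F.
The 4th edge added is C E.

C-E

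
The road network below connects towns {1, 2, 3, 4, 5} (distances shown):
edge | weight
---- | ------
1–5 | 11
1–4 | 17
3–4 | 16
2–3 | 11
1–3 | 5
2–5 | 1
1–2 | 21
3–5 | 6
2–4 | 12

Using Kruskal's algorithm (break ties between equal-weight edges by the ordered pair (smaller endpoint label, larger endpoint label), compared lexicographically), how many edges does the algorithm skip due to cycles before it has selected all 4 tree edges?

2

Kruskal: consider edges lightest-first.
2–5 (1): add. Components now {1} {2,5} {3} {4}
1–3 (5): add. Components now {1,3} {2,5} {4}
3–5 (6): add. Components now {1,2,3,5} {4}
1–5 (11): skip — 1 and 5 already connected.
2–3 (11): skip — 2 and 3 already connected.
2–4 (12): add. Components now {1,2,3,4,5}
Edges rejected before the tree was complete: 2.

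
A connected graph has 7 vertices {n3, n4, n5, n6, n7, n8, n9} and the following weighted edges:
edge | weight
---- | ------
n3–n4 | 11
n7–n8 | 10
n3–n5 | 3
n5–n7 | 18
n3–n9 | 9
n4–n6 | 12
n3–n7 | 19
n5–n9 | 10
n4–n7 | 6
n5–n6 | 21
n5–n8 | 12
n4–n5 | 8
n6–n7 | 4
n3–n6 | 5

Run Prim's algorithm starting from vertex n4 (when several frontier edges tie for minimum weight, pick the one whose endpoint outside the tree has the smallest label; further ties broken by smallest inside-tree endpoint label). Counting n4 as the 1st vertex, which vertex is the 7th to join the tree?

Prim's algorithm from n4:
Step 1: cheapest edge leaving the tree is n4–n7 (6); add n7.
Step 2: cheapest edge leaving the tree is n6–n7 (4); add n6.
Step 3: cheapest edge leaving the tree is n3–n6 (5); add n3.
Step 4: cheapest edge leaving the tree is n3–n5 (3); add n5.
Step 5: cheapest edge leaving the tree is n3–n9 (9); add n9.
Step 6: cheapest edge leaving the tree is n7–n8 (10); add n8.
Vertex order: n4, n7, n6, n3, n5, n9, n8. The 7th vertex is n8.

n8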